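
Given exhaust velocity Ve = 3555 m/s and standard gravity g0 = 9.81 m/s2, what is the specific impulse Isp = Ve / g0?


Isp = Ve / g0 = 3555 / 9.81 = 362.4 s

362.4 s


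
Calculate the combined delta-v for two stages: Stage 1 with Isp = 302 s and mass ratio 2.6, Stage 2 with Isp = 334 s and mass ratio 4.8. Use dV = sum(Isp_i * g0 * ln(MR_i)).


dV1 = 302 * 9.81 * ln(2.6) = 2830.8 m/s
dV2 = 334 * 9.81 * ln(4.8) = 5139.6 m/s
Total dV = 2830.8 + 5139.6 = 7970.4 m/s ~ 7970 m/s

7970 m/s


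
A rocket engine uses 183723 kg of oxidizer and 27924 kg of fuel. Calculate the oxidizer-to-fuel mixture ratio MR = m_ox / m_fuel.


MR = 183723 / 27924 = 6.58

6.58


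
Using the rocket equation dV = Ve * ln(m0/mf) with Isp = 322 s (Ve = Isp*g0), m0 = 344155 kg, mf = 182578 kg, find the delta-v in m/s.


Ve = 322 * 9.81 = 3158.82 m/s
dV = 3158.82 * ln(344155/182578) = 2002 m/s

2002 m/s


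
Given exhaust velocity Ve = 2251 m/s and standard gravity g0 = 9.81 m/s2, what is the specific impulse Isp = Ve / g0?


Isp = Ve / g0 = 2251 / 9.81 = 229.5 s

229.5 s


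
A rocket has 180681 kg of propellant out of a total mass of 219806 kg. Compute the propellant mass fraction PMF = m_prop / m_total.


PMF = 180681 / 219806 = 0.822

0.822


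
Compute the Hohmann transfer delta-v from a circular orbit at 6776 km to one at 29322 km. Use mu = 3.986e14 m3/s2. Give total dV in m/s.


V1 = sqrt(mu/r1) = 7669.76 m/s
dV1 = V1*(sqrt(2*r2/(r1+r2)) - 1) = 2106.03 m/s
V2 = sqrt(mu/r2) = 3686.99 m/s
dV2 = V2*(1 - sqrt(2*r1/(r1+r2))) = 1427.91 m/s
Total dV = 3534 m/s

3534 m/s


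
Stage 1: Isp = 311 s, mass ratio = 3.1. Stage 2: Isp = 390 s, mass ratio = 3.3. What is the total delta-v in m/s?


dV1 = 311 * 9.81 * ln(3.1) = 3451.8 m/s
dV2 = 390 * 9.81 * ln(3.3) = 4567.8 m/s
Total dV = 3451.8 + 4567.8 = 8019.6 m/s ~ 8020 m/s

8020 m/s


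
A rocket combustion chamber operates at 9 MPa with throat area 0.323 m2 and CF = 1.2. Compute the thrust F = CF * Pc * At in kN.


F = 1.2 * 9e6 * 0.323 = 3.4884e+06 N = 3488.4 kN

3488.4 kN


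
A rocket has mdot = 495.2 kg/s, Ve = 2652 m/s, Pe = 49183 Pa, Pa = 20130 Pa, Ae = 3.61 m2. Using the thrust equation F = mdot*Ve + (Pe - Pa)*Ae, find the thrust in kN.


F = 495.2 * 2652 + (49183 - 20130) * 3.61 = 1.4182e+06 N = 1418.2 kN

1418.2 kN


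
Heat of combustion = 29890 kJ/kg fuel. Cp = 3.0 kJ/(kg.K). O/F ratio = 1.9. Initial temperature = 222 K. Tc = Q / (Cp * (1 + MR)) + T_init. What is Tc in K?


Tc = 29890 / (3.0 * (1 + 1.9)) + 222 = 3658 K

3658 K


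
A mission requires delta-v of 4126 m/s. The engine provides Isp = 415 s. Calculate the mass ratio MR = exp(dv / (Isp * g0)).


Ve = 415 * 9.81 = 4071.15 m/s
MR = exp(4126 / 4071.15) = 2.755

2.755


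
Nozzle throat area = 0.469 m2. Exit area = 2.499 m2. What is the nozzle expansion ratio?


AR = 2.499 / 0.469 = 5.3

5.3


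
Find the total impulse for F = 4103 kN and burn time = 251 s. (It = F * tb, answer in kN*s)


It = 4103 * 251 = 1029853 kN*s

1029853 kN*s


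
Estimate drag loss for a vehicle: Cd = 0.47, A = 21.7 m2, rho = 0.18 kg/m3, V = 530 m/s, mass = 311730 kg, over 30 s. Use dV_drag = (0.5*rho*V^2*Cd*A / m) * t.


D = 0.5 * 0.18 * 530^2 * 0.47 * 21.7 = 257840.92 N
a = 257840.92 / 311730 = 0.8271 m/s2
dV = 0.8271 * 30 = 24.8 m/s

24.8 m/s


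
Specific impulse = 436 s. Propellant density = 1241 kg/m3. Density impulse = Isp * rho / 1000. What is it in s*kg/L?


rho*Isp = 436 * 1241 / 1000 = 541 s*kg/L

541 s*kg/L


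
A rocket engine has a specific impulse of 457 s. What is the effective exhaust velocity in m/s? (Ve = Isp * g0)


Ve = Isp * g0 = 457 * 9.81 = 4483.2 m/s

4483.2 m/s


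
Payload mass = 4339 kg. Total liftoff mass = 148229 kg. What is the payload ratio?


PR = 4339 / 148229 = 0.0293

0.0293


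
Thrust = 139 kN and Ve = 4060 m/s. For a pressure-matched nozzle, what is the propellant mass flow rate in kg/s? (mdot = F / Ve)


mdot = F / Ve = 139000 / 4060 = 34.2 kg/s

34.2 kg/s


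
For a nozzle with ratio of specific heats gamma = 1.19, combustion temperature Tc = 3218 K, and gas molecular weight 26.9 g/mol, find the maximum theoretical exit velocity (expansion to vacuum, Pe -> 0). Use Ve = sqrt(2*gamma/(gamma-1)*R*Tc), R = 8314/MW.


R = 8314 / 26.9 = 309.07 J/(kg.K)
Ve = sqrt(2 * 1.19 / (1.19 - 1) * 309.07 * 3218) = 3530 m/s

3530 m/s


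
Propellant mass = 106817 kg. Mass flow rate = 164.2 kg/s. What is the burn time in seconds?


tb = 106817 / 164.2 = 650.5 s

650.5 s


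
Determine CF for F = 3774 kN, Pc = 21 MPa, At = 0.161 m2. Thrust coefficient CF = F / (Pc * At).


CF = 3774000 / (21e6 * 0.161) = 1.12

1.12


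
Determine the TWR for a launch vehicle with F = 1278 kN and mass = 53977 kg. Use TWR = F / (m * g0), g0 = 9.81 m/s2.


TWR = 1278000 / (53977 * 9.81) = 2.41

2.41


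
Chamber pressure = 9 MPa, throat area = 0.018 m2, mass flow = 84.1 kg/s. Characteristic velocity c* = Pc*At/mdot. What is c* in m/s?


c* = 9e6 * 0.018 / 84.1 = 1926 m/s

1926 m/s


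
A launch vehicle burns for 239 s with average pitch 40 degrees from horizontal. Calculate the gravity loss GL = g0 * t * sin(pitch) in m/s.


GL = 9.81 * 239 * sin(40 deg) = 1507 m/s

1507 m/s


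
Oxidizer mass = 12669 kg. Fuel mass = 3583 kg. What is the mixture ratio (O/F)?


MR = 12669 / 3583 = 3.54

3.54


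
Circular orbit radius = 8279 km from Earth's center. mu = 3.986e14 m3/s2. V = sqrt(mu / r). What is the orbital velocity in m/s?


V = sqrt(3.986e14 / 8279000) = 6939 m/s

6939 m/s


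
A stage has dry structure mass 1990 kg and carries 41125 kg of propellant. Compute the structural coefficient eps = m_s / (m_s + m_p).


eps = 1990 / (1990 + 41125) = 0.0462

0.0462


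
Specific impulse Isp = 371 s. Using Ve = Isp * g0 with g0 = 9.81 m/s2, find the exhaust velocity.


Ve = Isp * g0 = 371 * 9.81 = 3639.5 m/s

3639.5 m/s


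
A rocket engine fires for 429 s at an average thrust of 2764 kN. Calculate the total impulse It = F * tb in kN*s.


It = 2764 * 429 = 1185756 kN*s

1185756 kN*s


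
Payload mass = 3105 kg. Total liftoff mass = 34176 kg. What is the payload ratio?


PR = 3105 / 34176 = 0.0909

0.0909


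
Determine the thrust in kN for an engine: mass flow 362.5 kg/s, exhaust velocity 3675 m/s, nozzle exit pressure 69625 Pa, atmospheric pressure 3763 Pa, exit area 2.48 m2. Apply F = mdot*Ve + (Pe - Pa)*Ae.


F = 362.5 * 3675 + (69625 - 3763) * 2.48 = 1.4955e+06 N = 1495.5 kN

1495.5 kN


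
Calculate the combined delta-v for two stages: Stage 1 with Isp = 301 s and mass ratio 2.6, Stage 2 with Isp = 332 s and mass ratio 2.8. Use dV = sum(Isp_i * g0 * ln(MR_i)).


dV1 = 301 * 9.81 * ln(2.6) = 2821.4 m/s
dV2 = 332 * 9.81 * ln(2.8) = 3353.4 m/s
Total dV = 2821.4 + 3353.4 = 6174.8 m/s ~ 6175 m/s

6175 m/s


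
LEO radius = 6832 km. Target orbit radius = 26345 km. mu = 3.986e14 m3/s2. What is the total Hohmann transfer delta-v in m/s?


V1 = sqrt(mu/r1) = 7638.26 m/s
dV1 = V1*(sqrt(2*r2/(r1+r2)) - 1) = 1987.61 m/s
V2 = sqrt(mu/r2) = 3889.73 m/s
dV2 = V2*(1 - sqrt(2*r1/(r1+r2))) = 1393.47 m/s
Total dV = 3381 m/s

3381 m/s


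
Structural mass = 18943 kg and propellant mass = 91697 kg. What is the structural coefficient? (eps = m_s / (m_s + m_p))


eps = 18943 / (18943 + 91697) = 0.1712

0.1712


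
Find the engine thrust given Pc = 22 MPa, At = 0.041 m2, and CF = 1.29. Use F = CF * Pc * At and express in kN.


F = 1.29 * 22e6 * 0.041 = 1.1636e+06 N = 1163.6 kN

1163.6 kN


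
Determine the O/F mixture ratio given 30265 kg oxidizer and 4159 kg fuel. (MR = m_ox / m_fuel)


MR = 30265 / 4159 = 7.28

7.28


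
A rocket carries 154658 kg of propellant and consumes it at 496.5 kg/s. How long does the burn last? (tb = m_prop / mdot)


tb = 154658 / 496.5 = 311.5 s

311.5 s


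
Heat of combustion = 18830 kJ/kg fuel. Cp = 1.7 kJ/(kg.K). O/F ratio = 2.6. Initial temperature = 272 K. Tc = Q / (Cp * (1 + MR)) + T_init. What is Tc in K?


Tc = 18830 / (1.7 * (1 + 2.6)) + 272 = 3349 K

3349 K


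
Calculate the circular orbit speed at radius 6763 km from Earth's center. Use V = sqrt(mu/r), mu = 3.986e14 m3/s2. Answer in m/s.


V = sqrt(3.986e14 / 6763000) = 7677 m/s

7677 m/s


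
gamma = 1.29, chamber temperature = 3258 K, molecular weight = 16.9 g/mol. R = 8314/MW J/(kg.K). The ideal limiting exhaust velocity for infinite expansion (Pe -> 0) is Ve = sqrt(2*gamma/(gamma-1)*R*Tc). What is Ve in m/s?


R = 8314 / 16.9 = 491.95 J/(kg.K)
Ve = sqrt(2 * 1.29 / (1.29 - 1) * 491.95 * 3258) = 3776 m/s

3776 m/s


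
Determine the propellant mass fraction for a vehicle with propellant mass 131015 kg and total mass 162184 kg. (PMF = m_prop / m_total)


PMF = 131015 / 162184 = 0.808

0.808


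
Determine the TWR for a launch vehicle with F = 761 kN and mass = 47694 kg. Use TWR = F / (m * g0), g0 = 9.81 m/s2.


TWR = 761000 / (47694 * 9.81) = 1.63

1.63


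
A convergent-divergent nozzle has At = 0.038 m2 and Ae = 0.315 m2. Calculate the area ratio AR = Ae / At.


AR = 0.315 / 0.038 = 8.3

8.3


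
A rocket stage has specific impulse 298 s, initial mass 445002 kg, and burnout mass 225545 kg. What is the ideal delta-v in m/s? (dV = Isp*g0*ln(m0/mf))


Ve = 298 * 9.81 = 2923.38 m/s
dV = 2923.38 * ln(445002/225545) = 1987 m/s

1987 m/s


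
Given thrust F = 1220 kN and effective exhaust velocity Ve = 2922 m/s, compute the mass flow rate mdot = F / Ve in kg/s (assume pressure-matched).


mdot = F / Ve = 1220000 / 2922 = 417.5 kg/s

417.5 kg/s


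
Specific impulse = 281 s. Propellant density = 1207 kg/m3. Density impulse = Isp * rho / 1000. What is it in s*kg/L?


rho*Isp = 281 * 1207 / 1000 = 339 s*kg/L

339 s*kg/L


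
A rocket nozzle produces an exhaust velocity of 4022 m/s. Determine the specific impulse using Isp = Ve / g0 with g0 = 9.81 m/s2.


Isp = Ve / g0 = 4022 / 9.81 = 410.0 s

410.0 s


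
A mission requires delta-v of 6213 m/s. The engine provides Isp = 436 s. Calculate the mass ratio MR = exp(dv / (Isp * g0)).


Ve = 436 * 9.81 = 4277.16 m/s
MR = exp(6213 / 4277.16) = 4.274

4.274


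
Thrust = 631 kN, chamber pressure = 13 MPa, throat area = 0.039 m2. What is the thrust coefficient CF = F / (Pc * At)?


CF = 631000 / (13e6 * 0.039) = 1.24

1.24


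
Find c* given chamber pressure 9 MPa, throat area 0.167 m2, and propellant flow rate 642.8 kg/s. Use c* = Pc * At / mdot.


c* = 9e6 * 0.167 / 642.8 = 2338 m/s

2338 m/s


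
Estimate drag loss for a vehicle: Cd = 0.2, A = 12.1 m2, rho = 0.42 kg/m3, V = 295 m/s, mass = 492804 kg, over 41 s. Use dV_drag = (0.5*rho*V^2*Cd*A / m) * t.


D = 0.5 * 0.42 * 295^2 * 0.2 * 12.1 = 44226.11 N
a = 44226.11 / 492804 = 0.0897 m/s2
dV = 0.0897 * 41 = 3.7 m/s

3.7 m/s


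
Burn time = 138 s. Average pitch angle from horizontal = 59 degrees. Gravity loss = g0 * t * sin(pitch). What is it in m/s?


GL = 9.81 * 138 * sin(59 deg) = 1160 m/s

1160 m/s


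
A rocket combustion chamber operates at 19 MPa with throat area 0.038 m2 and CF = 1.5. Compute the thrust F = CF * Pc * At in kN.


F = 1.5 * 19e6 * 0.038 = 1.0830e+06 N = 1083.0 kN

1083.0 kN


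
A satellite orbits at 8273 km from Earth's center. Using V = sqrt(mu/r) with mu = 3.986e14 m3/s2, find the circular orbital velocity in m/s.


V = sqrt(3.986e14 / 8273000) = 6941 m/s

6941 m/s


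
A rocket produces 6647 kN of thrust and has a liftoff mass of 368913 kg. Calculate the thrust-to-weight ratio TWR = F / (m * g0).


TWR = 6647000 / (368913 * 9.81) = 1.84

1.84


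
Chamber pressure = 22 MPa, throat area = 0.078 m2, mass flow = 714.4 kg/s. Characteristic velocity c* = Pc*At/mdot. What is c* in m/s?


c* = 22e6 * 0.078 / 714.4 = 2402 m/s

2402 m/s


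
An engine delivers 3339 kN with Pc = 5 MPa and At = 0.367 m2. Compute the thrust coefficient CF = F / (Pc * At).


CF = 3339000 / (5e6 * 0.367) = 1.82

1.82


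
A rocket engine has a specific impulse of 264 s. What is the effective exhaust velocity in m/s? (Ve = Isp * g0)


Ve = Isp * g0 = 264 * 9.81 = 2589.8 m/s

2589.8 m/s


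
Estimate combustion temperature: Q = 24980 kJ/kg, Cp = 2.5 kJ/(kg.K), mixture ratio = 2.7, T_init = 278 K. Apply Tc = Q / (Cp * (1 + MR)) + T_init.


Tc = 24980 / (2.5 * (1 + 2.7)) + 278 = 2979 K

2979 K


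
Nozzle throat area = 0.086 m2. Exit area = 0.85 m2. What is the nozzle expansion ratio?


AR = 0.85 / 0.086 = 9.9

9.9


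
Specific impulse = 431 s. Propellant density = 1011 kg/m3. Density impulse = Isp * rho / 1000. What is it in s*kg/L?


rho*Isp = 431 * 1011 / 1000 = 436 s*kg/L

436 s*kg/L


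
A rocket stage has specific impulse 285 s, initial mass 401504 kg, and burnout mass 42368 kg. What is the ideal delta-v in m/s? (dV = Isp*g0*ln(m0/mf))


Ve = 285 * 9.81 = 2795.85 m/s
dV = 2795.85 * ln(401504/42368) = 6287 m/s

6287 m/s


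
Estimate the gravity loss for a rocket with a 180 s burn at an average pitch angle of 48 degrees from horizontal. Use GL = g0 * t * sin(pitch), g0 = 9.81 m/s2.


GL = 9.81 * 180 * sin(48 deg) = 1312 m/s

1312 m/s


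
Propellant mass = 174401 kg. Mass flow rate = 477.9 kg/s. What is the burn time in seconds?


tb = 174401 / 477.9 = 364.9 s

364.9 s


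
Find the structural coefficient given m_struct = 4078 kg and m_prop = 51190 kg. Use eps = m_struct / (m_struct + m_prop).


eps = 4078 / (4078 + 51190) = 0.0738

0.0738


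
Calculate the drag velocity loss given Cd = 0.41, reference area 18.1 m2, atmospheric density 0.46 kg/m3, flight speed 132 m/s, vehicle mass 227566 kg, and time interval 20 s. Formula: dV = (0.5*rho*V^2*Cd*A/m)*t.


D = 0.5 * 0.46 * 132^2 * 0.41 * 18.1 = 29739.81 N
a = 29739.81 / 227566 = 0.1307 m/s2
dV = 0.1307 * 20 = 2.6 m/s

2.6 m/s


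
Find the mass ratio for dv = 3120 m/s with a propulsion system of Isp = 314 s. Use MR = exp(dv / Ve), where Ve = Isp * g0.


Ve = 314 * 9.81 = 3080.34 m/s
MR = exp(3120 / 3080.34) = 2.754

2.754


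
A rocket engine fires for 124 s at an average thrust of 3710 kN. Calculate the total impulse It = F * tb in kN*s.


It = 3710 * 124 = 460040 kN*s

460040 kN*s


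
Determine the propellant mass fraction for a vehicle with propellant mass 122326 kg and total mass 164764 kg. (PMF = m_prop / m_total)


PMF = 122326 / 164764 = 0.742

0.742


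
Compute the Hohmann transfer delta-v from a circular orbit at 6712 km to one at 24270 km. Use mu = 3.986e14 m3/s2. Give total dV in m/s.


V1 = sqrt(mu/r1) = 7706.24 m/s
dV1 = V1*(sqrt(2*r2/(r1+r2)) - 1) = 1939.55 m/s
V2 = sqrt(mu/r2) = 4052.6 m/s
dV2 = V2*(1 - sqrt(2*r1/(r1+r2))) = 1385.0 m/s
Total dV = 3325 m/s

3325 m/s


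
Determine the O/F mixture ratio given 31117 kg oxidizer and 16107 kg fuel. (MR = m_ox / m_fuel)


MR = 31117 / 16107 = 1.93

1.93


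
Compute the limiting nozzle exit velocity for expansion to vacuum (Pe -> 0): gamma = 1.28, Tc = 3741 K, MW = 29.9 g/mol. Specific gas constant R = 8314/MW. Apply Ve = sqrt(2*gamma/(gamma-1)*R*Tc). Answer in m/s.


R = 8314 / 29.9 = 278.06 J/(kg.K)
Ve = sqrt(2 * 1.28 / (1.28 - 1) * 278.06 * 3741) = 3084 m/s

3084 m/s


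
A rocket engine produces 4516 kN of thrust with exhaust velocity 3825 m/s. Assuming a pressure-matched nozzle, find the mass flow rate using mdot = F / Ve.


mdot = F / Ve = 4516000 / 3825 = 1180.7 kg/s

1180.7 kg/s


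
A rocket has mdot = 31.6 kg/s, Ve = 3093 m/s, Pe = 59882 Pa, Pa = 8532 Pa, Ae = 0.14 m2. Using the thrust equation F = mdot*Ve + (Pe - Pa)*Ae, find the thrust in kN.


F = 31.6 * 3093 + (59882 - 8532) * 0.14 = 104928.0 N = 104.9 kN

104.9 kN


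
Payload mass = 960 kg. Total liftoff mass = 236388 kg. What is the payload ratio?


PR = 960 / 236388 = 0.0041

0.0041


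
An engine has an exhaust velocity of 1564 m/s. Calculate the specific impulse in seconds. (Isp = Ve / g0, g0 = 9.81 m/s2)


Isp = Ve / g0 = 1564 / 9.81 = 159.4 s

159.4 s


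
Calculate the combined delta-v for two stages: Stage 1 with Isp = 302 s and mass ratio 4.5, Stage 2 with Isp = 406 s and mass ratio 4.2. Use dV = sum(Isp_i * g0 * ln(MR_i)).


dV1 = 302 * 9.81 * ln(4.5) = 4456.0 m/s
dV2 = 406 * 9.81 * ln(4.2) = 5715.7 m/s
Total dV = 4456.0 + 5715.7 = 10171.7 m/s ~ 10172 m/s

10172 m/s


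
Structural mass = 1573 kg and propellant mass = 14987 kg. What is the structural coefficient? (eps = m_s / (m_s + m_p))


eps = 1573 / (1573 + 14987) = 0.095

0.095


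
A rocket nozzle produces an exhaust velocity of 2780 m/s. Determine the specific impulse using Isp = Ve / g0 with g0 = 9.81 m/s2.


Isp = Ve / g0 = 2780 / 9.81 = 283.4 s

283.4 s


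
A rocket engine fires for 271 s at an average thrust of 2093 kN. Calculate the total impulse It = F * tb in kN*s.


It = 2093 * 271 = 567203 kN*s

567203 kN*s


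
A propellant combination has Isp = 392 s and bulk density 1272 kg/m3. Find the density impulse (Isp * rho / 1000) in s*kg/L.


rho*Isp = 392 * 1272 / 1000 = 499 s*kg/L

499 s*kg/L


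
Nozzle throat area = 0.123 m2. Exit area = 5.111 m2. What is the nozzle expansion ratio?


AR = 5.111 / 0.123 = 41.6

41.6


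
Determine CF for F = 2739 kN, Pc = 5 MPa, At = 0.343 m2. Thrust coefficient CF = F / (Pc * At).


CF = 2739000 / (5e6 * 0.343) = 1.6

1.6


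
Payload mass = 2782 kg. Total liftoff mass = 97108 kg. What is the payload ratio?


PR = 2782 / 97108 = 0.0286

0.0286


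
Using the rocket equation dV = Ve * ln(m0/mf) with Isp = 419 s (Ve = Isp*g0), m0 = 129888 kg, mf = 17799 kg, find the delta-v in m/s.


Ve = 419 * 9.81 = 4110.39 m/s
dV = 4110.39 * ln(129888/17799) = 8170 m/s

8170 m/s


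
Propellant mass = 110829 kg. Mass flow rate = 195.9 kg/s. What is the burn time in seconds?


tb = 110829 / 195.9 = 565.7 s

565.7 s


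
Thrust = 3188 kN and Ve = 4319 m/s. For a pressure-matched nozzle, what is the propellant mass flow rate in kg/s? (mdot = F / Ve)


mdot = F / Ve = 3188000 / 4319 = 738.1 kg/s

738.1 kg/s


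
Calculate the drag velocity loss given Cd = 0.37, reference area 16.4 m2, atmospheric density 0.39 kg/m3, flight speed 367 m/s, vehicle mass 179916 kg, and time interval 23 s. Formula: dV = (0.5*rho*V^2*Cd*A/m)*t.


D = 0.5 * 0.39 * 367^2 * 0.37 * 16.4 = 159372.11 N
a = 159372.11 / 179916 = 0.8858 m/s2
dV = 0.8858 * 23 = 20.4 m/s

20.4 m/s


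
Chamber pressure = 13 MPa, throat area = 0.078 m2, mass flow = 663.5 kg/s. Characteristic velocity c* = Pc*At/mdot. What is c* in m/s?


c* = 13e6 * 0.078 / 663.5 = 1528 m/s

1528 m/s


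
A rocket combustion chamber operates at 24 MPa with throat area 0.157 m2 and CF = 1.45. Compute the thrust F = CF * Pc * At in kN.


F = 1.45 * 24e6 * 0.157 = 5.4636e+06 N = 5463.6 kN

5463.6 kN


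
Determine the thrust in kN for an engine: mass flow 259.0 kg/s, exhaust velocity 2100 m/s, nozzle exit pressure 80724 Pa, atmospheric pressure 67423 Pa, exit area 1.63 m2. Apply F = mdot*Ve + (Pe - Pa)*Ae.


F = 259.0 * 2100 + (80724 - 67423) * 1.63 = 565581.0 N = 565.6 kN

565.6 kN


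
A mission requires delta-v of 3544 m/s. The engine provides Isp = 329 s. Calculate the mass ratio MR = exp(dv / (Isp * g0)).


Ve = 329 * 9.81 = 3227.49 m/s
MR = exp(3544 / 3227.49) = 2.998

2.998


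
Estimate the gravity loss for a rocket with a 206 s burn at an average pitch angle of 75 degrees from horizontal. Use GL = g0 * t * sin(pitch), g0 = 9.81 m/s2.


GL = 9.81 * 206 * sin(75 deg) = 1952 m/s

1952 m/s


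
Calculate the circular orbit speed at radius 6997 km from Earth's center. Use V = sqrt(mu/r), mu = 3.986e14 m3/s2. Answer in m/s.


V = sqrt(3.986e14 / 6997000) = 7548 m/s

7548 m/s


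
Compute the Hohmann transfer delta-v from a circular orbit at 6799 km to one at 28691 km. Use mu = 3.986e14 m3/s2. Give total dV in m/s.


V1 = sqrt(mu/r1) = 7656.78 m/s
dV1 = V1*(sqrt(2*r2/(r1+r2)) - 1) = 2079.23 m/s
V2 = sqrt(mu/r2) = 3727.31 m/s
dV2 = V2*(1 - sqrt(2*r1/(r1+r2))) = 1420.14 m/s
Total dV = 3499 m/s

3499 m/s


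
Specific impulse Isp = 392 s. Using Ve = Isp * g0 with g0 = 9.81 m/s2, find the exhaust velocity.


Ve = Isp * g0 = 392 * 9.81 = 3845.5 m/s

3845.5 m/s


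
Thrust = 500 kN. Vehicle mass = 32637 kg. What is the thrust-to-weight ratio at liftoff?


TWR = 500000 / (32637 * 9.81) = 1.56

1.56


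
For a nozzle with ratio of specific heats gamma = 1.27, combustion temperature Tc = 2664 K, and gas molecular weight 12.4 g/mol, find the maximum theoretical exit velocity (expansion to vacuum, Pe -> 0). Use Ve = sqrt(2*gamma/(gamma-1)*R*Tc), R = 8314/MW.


R = 8314 / 12.4 = 670.48 J/(kg.K)
Ve = sqrt(2 * 1.27 / (1.27 - 1) * 670.48 * 2664) = 4099 m/s

4099 m/s


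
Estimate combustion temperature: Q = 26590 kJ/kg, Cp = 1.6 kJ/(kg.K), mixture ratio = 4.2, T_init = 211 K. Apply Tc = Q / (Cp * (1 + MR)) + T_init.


Tc = 26590 / (1.6 * (1 + 4.2)) + 211 = 3407 K

3407 K


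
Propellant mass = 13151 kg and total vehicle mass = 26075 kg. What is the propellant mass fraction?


PMF = 13151 / 26075 = 0.504

0.504


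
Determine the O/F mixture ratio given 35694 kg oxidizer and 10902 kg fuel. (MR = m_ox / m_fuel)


MR = 35694 / 10902 = 3.27

3.27


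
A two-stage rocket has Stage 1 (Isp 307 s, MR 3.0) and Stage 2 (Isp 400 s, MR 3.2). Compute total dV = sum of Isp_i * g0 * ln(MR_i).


dV1 = 307 * 9.81 * ln(3.0) = 3308.7 m/s
dV2 = 400 * 9.81 * ln(3.2) = 4564.2 m/s
Total dV = 3308.7 + 4564.2 = 7872.9 m/s ~ 7873 m/s

7873 m/s


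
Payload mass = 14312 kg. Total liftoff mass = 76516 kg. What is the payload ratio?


PR = 14312 / 76516 = 0.187

0.187


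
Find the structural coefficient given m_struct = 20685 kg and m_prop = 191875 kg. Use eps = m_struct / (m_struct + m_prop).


eps = 20685 / (20685 + 191875) = 0.0973

0.0973


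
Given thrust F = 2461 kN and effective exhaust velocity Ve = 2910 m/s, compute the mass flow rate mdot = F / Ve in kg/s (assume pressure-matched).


mdot = F / Ve = 2461000 / 2910 = 845.7 kg/s

845.7 kg/s


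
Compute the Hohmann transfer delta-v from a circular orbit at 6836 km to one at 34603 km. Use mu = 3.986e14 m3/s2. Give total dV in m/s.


V1 = sqrt(mu/r1) = 7636.03 m/s
dV1 = V1*(sqrt(2*r2/(r1+r2)) - 1) = 2232.1 m/s
V2 = sqrt(mu/r2) = 3394.0 m/s
dV2 = V2*(1 - sqrt(2*r1/(r1+r2))) = 1444.5 m/s
Total dV = 3677 m/s

3677 m/s


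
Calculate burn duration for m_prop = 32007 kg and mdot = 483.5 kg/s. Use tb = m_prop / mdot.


tb = 32007 / 483.5 = 66.2 s

66.2 s


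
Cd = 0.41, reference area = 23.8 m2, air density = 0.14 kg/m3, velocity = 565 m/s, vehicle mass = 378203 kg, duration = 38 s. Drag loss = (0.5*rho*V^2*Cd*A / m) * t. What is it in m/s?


D = 0.5 * 0.14 * 565^2 * 0.41 * 23.8 = 218049.83 N
a = 218049.83 / 378203 = 0.5765 m/s2
dV = 0.5765 * 38 = 21.9 m/s

21.9 m/s


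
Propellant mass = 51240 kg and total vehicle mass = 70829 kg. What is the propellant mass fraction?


PMF = 51240 / 70829 = 0.723

0.723


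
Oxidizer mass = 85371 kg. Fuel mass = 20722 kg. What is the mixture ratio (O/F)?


MR = 85371 / 20722 = 4.12

4.12


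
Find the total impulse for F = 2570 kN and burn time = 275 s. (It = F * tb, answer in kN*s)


It = 2570 * 275 = 706750 kN*s

706750 kN*s


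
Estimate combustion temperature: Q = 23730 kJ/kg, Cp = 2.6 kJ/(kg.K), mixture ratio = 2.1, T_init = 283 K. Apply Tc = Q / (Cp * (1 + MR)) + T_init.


Tc = 23730 / (2.6 * (1 + 2.1)) + 283 = 3227 K

3227 K


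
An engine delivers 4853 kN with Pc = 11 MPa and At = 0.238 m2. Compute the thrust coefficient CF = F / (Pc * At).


CF = 4853000 / (11e6 * 0.238) = 1.85

1.85


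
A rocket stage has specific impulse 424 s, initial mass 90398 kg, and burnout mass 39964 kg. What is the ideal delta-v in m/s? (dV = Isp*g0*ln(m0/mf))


Ve = 424 * 9.81 = 4159.44 m/s
dV = 4159.44 * ln(90398/39964) = 3395 m/s

3395 m/s


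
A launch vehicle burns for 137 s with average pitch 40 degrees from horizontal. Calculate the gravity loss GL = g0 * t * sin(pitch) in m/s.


GL = 9.81 * 137 * sin(40 deg) = 864 m/s

864 m/s


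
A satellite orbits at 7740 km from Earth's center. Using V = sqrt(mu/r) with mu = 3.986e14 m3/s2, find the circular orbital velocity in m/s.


V = sqrt(3.986e14 / 7740000) = 7176 m/s

7176 m/s


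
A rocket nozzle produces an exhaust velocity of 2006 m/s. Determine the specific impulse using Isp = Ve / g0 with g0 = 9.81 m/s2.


Isp = Ve / g0 = 2006 / 9.81 = 204.5 s

204.5 s


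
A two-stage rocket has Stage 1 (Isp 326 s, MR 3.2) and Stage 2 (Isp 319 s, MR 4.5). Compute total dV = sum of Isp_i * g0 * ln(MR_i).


dV1 = 326 * 9.81 * ln(3.2) = 3719.8 m/s
dV2 = 319 * 9.81 * ln(4.5) = 4706.8 m/s
Total dV = 3719.8 + 4706.8 = 8426.6 m/s ~ 8427 m/s

8427 m/s


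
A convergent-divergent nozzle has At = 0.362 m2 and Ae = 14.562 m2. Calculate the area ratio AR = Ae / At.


AR = 14.562 / 0.362 = 40.2

40.2


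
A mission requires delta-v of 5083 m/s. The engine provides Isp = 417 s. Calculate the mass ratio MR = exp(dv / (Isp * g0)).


Ve = 417 * 9.81 = 4090.77 m/s
MR = exp(5083 / 4090.77) = 3.464

3.464


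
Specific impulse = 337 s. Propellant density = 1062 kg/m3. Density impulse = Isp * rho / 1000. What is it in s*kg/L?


rho*Isp = 337 * 1062 / 1000 = 358 s*kg/L

358 s*kg/L


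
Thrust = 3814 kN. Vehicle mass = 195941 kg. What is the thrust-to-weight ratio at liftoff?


TWR = 3814000 / (195941 * 9.81) = 1.98

1.98


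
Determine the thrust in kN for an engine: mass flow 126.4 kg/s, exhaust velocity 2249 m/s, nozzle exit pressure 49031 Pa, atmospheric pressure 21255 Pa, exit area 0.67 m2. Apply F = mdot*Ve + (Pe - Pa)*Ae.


F = 126.4 * 2249 + (49031 - 21255) * 0.67 = 302884.0 N = 302.9 kN

302.9 kN


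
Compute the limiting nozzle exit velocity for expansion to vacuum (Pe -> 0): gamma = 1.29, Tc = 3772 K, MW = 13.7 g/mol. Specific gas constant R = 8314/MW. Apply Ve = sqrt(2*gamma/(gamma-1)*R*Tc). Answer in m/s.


R = 8314 / 13.7 = 606.86 J/(kg.K)
Ve = sqrt(2 * 1.29 / (1.29 - 1) * 606.86 * 3772) = 4513 m/s

4513 m/s


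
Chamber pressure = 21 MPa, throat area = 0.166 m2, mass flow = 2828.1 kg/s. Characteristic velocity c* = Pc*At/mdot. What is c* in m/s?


c* = 21e6 * 0.166 / 2828.1 = 1233 m/s

1233 m/s


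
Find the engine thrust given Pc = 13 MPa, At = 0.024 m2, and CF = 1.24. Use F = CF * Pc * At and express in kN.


F = 1.24 * 13e6 * 0.024 = 386880.0 N = 386.9 kN

386.9 kN


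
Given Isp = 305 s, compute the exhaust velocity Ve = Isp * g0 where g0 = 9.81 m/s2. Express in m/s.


Ve = Isp * g0 = 305 * 9.81 = 2992.1 m/s

2992.1 m/s


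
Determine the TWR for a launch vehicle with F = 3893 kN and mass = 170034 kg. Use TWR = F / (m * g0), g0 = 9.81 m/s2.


TWR = 3893000 / (170034 * 9.81) = 2.33

2.33


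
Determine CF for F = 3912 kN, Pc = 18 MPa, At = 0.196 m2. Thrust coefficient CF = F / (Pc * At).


CF = 3912000 / (18e6 * 0.196) = 1.11

1.11


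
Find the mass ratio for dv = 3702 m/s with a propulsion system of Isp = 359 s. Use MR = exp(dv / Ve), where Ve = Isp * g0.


Ve = 359 * 9.81 = 3521.79 m/s
MR = exp(3702 / 3521.79) = 2.861

2.861


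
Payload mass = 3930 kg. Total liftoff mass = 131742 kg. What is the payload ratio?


PR = 3930 / 131742 = 0.0298

0.0298


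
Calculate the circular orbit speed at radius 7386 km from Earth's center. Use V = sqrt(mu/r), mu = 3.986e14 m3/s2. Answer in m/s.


V = sqrt(3.986e14 / 7386000) = 7346 m/s

7346 m/s


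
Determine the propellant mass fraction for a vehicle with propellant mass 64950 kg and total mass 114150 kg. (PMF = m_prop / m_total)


PMF = 64950 / 114150 = 0.569

0.569


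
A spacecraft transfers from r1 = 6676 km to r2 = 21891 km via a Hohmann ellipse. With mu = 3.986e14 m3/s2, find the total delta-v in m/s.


V1 = sqrt(mu/r1) = 7726.99 m/s
dV1 = V1*(sqrt(2*r2/(r1+r2)) - 1) = 1838.91 m/s
V2 = sqrt(mu/r2) = 4267.13 m/s
dV2 = V2*(1 - sqrt(2*r1/(r1+r2))) = 1349.86 m/s
Total dV = 3189 m/s

3189 m/s


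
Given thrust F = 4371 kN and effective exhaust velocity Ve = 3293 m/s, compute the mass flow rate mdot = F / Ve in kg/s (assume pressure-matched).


mdot = F / Ve = 4371000 / 3293 = 1327.4 kg/s

1327.4 kg/s


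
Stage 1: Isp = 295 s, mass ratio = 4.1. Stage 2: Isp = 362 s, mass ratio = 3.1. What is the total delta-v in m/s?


dV1 = 295 * 9.81 * ln(4.1) = 4083.3 m/s
dV2 = 362 * 9.81 * ln(3.1) = 4017.9 m/s
Total dV = 4083.3 + 4017.9 = 8101.2 m/s ~ 8101 m/s

8101 m/s


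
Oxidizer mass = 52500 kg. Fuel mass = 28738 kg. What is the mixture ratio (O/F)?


MR = 52500 / 28738 = 1.83

1.83


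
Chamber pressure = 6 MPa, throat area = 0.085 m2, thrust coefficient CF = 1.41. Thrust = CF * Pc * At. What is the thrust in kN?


F = 1.41 * 6e6 * 0.085 = 719100.0 N = 719.1 kN

719.1 kN


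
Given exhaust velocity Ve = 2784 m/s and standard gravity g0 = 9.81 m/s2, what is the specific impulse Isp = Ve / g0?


Isp = Ve / g0 = 2784 / 9.81 = 283.8 s

283.8 s


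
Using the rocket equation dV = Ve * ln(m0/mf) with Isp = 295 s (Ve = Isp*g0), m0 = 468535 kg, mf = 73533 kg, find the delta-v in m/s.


Ve = 295 * 9.81 = 2893.95 m/s
dV = 2893.95 * ln(468535/73533) = 5359 m/s

5359 m/s


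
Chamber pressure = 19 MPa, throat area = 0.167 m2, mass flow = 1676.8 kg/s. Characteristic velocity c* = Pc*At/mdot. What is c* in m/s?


c* = 19e6 * 0.167 / 1676.8 = 1892 m/s

1892 m/s


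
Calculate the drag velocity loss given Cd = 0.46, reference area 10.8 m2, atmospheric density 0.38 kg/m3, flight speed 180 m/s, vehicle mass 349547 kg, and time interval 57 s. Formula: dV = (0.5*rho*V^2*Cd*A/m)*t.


D = 0.5 * 0.38 * 180^2 * 0.46 * 10.8 = 30583.01 N
a = 30583.01 / 349547 = 0.0875 m/s2
dV = 0.0875 * 57 = 5.0 m/s

5.0 m/s


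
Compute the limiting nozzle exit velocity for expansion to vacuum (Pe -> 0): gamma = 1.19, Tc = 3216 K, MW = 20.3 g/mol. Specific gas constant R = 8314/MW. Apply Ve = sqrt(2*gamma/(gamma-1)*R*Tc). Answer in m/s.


R = 8314 / 20.3 = 409.56 J/(kg.K)
Ve = sqrt(2 * 1.19 / (1.19 - 1) * 409.56 * 3216) = 4062 m/s

4062 m/s


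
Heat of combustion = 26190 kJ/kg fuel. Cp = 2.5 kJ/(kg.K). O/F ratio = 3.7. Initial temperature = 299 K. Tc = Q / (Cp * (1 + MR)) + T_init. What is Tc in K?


Tc = 26190 / (2.5 * (1 + 3.7)) + 299 = 2528 K

2528 K


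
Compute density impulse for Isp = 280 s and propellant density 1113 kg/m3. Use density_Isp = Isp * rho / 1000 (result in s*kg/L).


rho*Isp = 280 * 1113 / 1000 = 312 s*kg/L

312 s*kg/L


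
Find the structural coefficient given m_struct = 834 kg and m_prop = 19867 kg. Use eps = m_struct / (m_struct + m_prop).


eps = 834 / (834 + 19867) = 0.0403

0.0403


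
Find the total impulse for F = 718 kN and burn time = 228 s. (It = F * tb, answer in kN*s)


It = 718 * 228 = 163704 kN*s

163704 kN*s


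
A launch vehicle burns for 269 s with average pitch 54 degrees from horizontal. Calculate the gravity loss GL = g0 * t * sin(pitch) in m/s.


GL = 9.81 * 269 * sin(54 deg) = 2135 m/s

2135 m/s


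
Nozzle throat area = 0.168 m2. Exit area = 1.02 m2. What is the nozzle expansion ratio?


AR = 1.02 / 0.168 = 6.1

6.1


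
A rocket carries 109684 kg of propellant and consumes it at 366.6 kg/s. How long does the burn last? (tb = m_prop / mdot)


tb = 109684 / 366.6 = 299.2 s

299.2 s


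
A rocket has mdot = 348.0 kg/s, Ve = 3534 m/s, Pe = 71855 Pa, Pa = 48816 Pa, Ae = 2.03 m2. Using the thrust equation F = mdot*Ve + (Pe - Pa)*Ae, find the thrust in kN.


F = 348.0 * 3534 + (71855 - 48816) * 2.03 = 1.2766e+06 N = 1276.6 kN

1276.6 kN


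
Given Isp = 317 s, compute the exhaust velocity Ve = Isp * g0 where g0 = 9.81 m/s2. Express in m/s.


Ve = Isp * g0 = 317 * 9.81 = 3109.8 m/s

3109.8 m/s


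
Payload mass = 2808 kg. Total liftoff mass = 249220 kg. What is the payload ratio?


PR = 2808 / 249220 = 0.0113

0.0113


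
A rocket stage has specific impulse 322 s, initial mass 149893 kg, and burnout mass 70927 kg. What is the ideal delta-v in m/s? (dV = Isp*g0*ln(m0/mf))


Ve = 322 * 9.81 = 3158.82 m/s
dV = 3158.82 * ln(149893/70927) = 2364 m/s

2364 m/s


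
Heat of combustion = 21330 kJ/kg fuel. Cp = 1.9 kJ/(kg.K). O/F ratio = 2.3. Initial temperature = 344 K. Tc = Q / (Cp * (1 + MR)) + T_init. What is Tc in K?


Tc = 21330 / (1.9 * (1 + 2.3)) + 344 = 3746 K

3746 K


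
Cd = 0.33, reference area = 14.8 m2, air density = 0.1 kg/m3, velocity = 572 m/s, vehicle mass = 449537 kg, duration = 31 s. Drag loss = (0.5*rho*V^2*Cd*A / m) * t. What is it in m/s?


D = 0.5 * 0.1 * 572^2 * 0.33 * 14.8 = 79898.33 N
a = 79898.33 / 449537 = 0.1777 m/s2
dV = 0.1777 * 31 = 5.5 m/s

5.5 m/s


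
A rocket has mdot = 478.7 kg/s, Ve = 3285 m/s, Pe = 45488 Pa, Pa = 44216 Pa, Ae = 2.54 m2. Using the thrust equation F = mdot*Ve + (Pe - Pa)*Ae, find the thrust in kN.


F = 478.7 * 3285 + (45488 - 44216) * 2.54 = 1.5758e+06 N = 1575.8 kN

1575.8 kN


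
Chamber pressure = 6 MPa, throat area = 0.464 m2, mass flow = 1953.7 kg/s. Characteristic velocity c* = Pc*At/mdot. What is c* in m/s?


c* = 6e6 * 0.464 / 1953.7 = 1425 m/s

1425 m/s


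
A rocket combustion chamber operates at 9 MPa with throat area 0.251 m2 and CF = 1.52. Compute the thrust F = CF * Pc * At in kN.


F = 1.52 * 9e6 * 0.251 = 3.4337e+06 N = 3433.7 kN

3433.7 kN


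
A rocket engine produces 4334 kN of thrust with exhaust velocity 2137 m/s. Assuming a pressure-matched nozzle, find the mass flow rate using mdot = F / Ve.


mdot = F / Ve = 4334000 / 2137 = 2028.1 kg/s

2028.1 kg/s


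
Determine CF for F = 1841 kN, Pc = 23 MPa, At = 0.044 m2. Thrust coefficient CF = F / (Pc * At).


CF = 1841000 / (23e6 * 0.044) = 1.82

1.82


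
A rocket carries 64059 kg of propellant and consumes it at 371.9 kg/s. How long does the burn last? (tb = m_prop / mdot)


tb = 64059 / 371.9 = 172.2 s

172.2 s


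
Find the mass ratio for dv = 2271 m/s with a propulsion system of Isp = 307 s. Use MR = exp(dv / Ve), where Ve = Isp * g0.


Ve = 307 * 9.81 = 3011.67 m/s
MR = exp(2271 / 3011.67) = 2.126

2.126


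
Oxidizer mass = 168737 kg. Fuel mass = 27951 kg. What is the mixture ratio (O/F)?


MR = 168737 / 27951 = 6.04

6.04


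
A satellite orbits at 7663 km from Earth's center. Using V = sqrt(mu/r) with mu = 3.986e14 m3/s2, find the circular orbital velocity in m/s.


V = sqrt(3.986e14 / 7663000) = 7212 m/s

7212 m/s


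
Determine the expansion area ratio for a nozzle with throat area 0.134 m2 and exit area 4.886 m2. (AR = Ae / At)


AR = 4.886 / 0.134 = 36.5

36.5


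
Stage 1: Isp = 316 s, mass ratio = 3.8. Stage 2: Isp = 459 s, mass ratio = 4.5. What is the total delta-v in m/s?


dV1 = 316 * 9.81 * ln(3.8) = 4138.4 m/s
dV2 = 459 * 9.81 * ln(4.5) = 6772.5 m/s
Total dV = 4138.4 + 6772.5 = 10910.9 m/s ~ 10911 m/s

10911 m/s


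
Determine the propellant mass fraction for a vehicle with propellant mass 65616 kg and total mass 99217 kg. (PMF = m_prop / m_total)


PMF = 65616 / 99217 = 0.661

0.661


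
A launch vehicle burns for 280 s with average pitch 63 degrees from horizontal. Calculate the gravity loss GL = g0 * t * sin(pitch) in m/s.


GL = 9.81 * 280 * sin(63 deg) = 2447 m/s

2447 m/s


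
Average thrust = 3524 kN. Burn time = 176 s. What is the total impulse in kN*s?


It = 3524 * 176 = 620224 kN*s

620224 kN*s


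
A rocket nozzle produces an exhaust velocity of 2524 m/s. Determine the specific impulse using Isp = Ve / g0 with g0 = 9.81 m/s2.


Isp = Ve / g0 = 2524 / 9.81 = 257.3 s

257.3 s


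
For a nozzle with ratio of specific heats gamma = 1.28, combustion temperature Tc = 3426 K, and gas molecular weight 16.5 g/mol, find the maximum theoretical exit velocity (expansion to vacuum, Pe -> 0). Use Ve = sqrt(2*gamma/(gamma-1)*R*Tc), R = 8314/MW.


R = 8314 / 16.5 = 503.88 J/(kg.K)
Ve = sqrt(2 * 1.28 / (1.28 - 1) * 503.88 * 3426) = 3973 m/s

3973 m/s


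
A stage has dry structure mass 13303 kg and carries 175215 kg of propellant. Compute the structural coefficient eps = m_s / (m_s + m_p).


eps = 13303 / (13303 + 175215) = 0.0706

0.0706


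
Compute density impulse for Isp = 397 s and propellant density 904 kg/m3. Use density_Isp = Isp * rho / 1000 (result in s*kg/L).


rho*Isp = 397 * 904 / 1000 = 359 s*kg/L

359 s*kg/L


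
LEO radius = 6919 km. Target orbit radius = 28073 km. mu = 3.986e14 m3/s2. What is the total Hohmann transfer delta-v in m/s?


V1 = sqrt(mu/r1) = 7590.09 m/s
dV1 = V1*(sqrt(2*r2/(r1+r2)) - 1) = 2024.31 m/s
V2 = sqrt(mu/r2) = 3768.12 m/s
dV2 = V2*(1 - sqrt(2*r1/(r1+r2))) = 1398.51 m/s
Total dV = 3423 m/s

3423 m/s


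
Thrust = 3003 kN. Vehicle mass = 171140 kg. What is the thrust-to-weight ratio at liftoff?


TWR = 3003000 / (171140 * 9.81) = 1.79

1.79


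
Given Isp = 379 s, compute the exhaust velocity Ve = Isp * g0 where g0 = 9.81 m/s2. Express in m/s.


Ve = Isp * g0 = 379 * 9.81 = 3718.0 m/s

3718.0 m/s


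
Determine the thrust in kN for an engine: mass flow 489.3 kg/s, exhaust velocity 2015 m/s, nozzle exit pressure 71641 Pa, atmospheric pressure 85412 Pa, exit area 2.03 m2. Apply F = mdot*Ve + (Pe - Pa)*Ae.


F = 489.3 * 2015 + (71641 - 85412) * 2.03 = 957984.0 N = 958.0 kN

958.0 kN


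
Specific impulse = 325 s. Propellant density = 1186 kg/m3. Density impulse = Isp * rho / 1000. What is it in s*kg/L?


rho*Isp = 325 * 1186 / 1000 = 385 s*kg/L

385 s*kg/L


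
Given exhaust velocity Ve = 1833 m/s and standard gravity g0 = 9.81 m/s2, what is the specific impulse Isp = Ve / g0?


Isp = Ve / g0 = 1833 / 9.81 = 186.9 s

186.9 s


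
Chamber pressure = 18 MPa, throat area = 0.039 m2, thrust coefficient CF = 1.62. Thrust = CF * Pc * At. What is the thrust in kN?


F = 1.62 * 18e6 * 0.039 = 1.1372e+06 N = 1137.2 kN

1137.2 kN


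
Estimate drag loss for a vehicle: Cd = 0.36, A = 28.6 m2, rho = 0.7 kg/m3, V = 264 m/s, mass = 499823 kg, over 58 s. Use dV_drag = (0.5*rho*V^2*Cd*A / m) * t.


D = 0.5 * 0.7 * 264^2 * 0.36 * 28.6 = 251156.51 N
a = 251156.51 / 499823 = 0.5025 m/s2
dV = 0.5025 * 58 = 29.1 m/s

29.1 m/s


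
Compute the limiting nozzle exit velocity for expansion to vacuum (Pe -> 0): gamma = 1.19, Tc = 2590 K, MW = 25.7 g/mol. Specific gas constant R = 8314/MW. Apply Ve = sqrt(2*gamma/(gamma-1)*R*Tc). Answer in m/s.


R = 8314 / 25.7 = 323.5 J/(kg.K)
Ve = sqrt(2 * 1.19 / (1.19 - 1) * 323.5 * 2590) = 3240 m/s

3240 m/s


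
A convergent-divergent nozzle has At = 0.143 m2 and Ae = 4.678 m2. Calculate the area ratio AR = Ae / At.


AR = 4.678 / 0.143 = 32.7

32.7


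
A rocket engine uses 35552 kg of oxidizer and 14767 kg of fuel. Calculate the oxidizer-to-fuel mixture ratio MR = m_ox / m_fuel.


MR = 35552 / 14767 = 2.41

2.41


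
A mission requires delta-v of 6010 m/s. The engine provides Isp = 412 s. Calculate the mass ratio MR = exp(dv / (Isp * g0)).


Ve = 412 * 9.81 = 4041.72 m/s
MR = exp(6010 / 4041.72) = 4.424

4.424


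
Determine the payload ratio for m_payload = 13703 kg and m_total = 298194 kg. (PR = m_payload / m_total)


PR = 13703 / 298194 = 0.046

0.046


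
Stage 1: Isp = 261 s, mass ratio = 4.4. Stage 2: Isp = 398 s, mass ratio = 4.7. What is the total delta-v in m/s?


dV1 = 261 * 9.81 * ln(4.4) = 3793.5 m/s
dV2 = 398 * 9.81 * ln(4.7) = 6042.3 m/s
Total dV = 3793.5 + 6042.3 = 9835.8 m/s ~ 9836 m/s

9836 m/s


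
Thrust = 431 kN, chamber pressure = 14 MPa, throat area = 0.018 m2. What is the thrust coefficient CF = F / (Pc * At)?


CF = 431000 / (14e6 * 0.018) = 1.71

1.71
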